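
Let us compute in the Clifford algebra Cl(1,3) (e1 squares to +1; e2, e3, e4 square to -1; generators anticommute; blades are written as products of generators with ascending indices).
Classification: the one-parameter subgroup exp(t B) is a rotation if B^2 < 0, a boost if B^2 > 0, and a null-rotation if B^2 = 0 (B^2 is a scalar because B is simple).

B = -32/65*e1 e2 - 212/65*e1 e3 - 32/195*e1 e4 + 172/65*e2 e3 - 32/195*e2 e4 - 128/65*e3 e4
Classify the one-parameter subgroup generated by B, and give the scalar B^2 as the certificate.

B^2 term by term: the squares give (-32/65)^2*(e1 e2)^2 + (-212/65)^2*(e1 e3)^2 + (-32/195)^2*(e1 e4)^2 + (172/65)^2*(e2 e3)^2 + (-32/195)^2*(e2 e4)^2 + (-128/65)^2*(e3 e4)^2 = 1024/4225*(+1) + 44944/4225*(+1) + 1024/38025*(+1) + 29584/4225*(-1) + 1024/38025*(-1) + 16384/4225*(-1) = 0 (each basis 2-blade squares to minus the product of its generators' squares); cross terms between blades sharing an index anticommute and cancel; the commuting (index-disjoint) pairs give grade-4 terms 2*c*c'*(blade product), which cancel blade by blade — e1 e2 e3 e4: 8192/4225 - 13568/12675 - 11008/12675 = 0 — confirming B is simple. So B^2 = 0.
Answer: null-rotation, certificate B^2 = 0. B^2 = 0 is basis-independent, so its sign is the whole story.


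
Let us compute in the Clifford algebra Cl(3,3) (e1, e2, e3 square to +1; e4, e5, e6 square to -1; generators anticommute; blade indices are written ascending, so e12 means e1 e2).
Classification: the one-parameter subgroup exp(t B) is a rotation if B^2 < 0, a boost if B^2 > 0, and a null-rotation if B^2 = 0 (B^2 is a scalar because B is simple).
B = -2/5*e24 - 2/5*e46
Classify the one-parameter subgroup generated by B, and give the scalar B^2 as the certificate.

B^2 term by term: the squares give (-2/5)^2*(e24)^2 + (-2/5)^2*(e46)^2 = 4/25*(+1) + 4/25*(-1) = 0 (each basis 2-blade squares to minus the product of its generators' squares); cross terms between blades sharing an index anticommute and cancel. So B^2 = 0.
Answer: null-rotation, certificate B^2 = 0. Why this suffices: the scalar 0 survives any versor conjugation, so its sign alone determines the class however B is presented.


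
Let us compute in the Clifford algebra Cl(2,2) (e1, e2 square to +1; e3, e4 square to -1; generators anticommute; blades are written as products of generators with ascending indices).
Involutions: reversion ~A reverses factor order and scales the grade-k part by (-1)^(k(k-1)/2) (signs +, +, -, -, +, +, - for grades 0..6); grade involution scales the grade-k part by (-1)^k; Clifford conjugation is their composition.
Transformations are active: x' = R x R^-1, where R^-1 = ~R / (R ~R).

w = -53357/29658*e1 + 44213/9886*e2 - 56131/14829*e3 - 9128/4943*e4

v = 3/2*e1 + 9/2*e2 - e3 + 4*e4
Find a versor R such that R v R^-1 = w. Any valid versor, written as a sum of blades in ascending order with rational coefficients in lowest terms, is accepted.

Why this works: both vectors square to 11/2, so q(v) = q(w) and R = v + w = -4435/14829*e1 + 44350/4943*e2 - 70960/14829*e3 + 10644/4943*e4 carries v to w — its own direction survives, the complement (v - w)/2 flips.
Answer: -4435/14829*e1 + 44350/4943*e2 - 70960/14829*e3 + 10644/4943*e4


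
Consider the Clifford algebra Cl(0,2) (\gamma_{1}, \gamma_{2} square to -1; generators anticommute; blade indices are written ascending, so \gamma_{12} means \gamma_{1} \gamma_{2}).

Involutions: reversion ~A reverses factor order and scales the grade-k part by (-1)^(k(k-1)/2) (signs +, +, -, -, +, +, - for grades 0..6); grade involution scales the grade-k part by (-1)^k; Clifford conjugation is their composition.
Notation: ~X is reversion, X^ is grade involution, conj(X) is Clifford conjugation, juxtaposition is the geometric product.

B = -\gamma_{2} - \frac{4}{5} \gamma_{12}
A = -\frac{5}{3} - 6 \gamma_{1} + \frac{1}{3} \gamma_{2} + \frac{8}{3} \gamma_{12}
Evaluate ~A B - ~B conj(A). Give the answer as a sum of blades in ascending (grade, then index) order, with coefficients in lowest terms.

first term: -\frac{9}{5} - \frac{44}{15} \gamma_{1} - \frac{47}{15} \gamma_{2} + \frac{22}{3} \gamma_{12}
second term: \frac{9}{5} + \frac{44}{15} \gamma_{1} + \frac{97}{15} \gamma_{2} + \frac{14}{3} \gamma_{12}
Answer: -\frac{18}{5} - \frac{88}{15} \gamma_{1} - \frac{48}{5} \gamma_{2} + \frac{8}{3} \gamma_{12}


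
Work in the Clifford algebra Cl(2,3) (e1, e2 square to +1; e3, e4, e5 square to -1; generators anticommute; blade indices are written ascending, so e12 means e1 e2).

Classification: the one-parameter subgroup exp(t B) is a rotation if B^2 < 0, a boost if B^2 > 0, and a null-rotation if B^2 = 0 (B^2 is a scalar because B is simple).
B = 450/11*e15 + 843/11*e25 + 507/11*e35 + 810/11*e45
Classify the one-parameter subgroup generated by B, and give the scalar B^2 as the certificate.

B^2 term by term: the squares give (450/11)^2*(e15)^2 + (843/11)^2*(e25)^2 + (507/11)^2*(e35)^2 + (810/11)^2*(e45)^2 = 202500/121*(+1) + 710649/121*(+1) + 257049/121*(-1) + 656100/121*(-1) = 0 (each basis 2-blade squares to minus the product of its generators' squares); cross terms between blades sharing an index anticommute and cancel. So B^2 = 0.
Answer: null-rotation, certificate B^2 = 0. The scalar 0 is the complete invariant here: its sign names the subgroup type.


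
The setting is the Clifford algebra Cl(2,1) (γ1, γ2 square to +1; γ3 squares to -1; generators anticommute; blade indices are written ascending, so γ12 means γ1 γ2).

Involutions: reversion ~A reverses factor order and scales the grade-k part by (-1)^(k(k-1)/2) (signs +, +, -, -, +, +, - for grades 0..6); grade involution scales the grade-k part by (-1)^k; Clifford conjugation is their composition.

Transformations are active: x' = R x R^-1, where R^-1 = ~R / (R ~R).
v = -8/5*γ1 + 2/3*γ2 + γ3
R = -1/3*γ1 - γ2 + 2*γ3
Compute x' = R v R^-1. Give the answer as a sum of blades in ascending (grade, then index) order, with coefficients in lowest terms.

~R = -1/3*γ1 - γ2 + 2*γ3, and R ~R = -26/9, so R^-1 = ~R / (-26/9).
R v = -32/15 - 82/45*γ12 + 43/15*γ13 - 7/3*γ23
Answer: 72/65*γ1 - 418/195*γ2 + 127/65*γ3


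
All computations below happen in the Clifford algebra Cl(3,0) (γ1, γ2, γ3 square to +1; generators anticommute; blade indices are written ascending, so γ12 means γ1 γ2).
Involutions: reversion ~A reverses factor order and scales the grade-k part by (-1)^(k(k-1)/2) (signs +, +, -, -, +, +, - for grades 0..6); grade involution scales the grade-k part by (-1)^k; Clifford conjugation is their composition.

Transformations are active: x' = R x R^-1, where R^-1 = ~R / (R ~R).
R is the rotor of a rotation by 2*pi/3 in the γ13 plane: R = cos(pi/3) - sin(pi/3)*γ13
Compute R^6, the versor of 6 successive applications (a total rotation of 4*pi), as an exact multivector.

Half-angle bookkeeping: 6 applications in γ13 add up to rotor phase 6*pi/3 = 2*pi, so R^6 = cos(2*pi) - sin(2*pi)*γ13.
cos(2*pi) = 1 and sin(2*pi) = 0, so R^6 = 1. The total rotation 4*pi is 2 full turns, so every vector returns to itself, yet the rotor is +1, back on the identity sheet (an even number of 2*pi turns).
Answer: 1


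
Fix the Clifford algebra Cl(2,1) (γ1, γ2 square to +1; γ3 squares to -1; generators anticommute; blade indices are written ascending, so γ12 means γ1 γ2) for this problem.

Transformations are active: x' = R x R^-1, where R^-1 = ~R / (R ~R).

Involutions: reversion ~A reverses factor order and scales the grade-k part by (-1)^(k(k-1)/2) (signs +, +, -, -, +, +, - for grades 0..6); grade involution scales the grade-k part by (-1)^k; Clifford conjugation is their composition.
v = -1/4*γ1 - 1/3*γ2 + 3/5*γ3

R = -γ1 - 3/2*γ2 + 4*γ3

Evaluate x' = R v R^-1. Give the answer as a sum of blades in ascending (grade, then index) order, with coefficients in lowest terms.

~R = -γ1 - 3/2*γ2 + 4*γ3, and R ~R = -51/4, so R^-1 = ~R / (-51/4).
R v = -33/20 - 1/24*γ12 + 2/5*γ13 + 13/30*γ23
Answer: -3/340*γ1 - 14/255*γ2 + 37/85*γ3


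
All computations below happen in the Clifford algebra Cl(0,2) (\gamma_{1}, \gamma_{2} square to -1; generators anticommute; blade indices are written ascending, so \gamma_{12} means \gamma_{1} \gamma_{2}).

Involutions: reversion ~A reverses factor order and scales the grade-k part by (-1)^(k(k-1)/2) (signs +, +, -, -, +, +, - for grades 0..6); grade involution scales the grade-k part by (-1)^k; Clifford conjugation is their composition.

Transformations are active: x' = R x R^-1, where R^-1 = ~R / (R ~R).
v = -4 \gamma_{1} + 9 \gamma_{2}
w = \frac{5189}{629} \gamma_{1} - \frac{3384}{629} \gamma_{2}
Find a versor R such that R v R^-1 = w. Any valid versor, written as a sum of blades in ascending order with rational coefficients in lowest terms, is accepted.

R = v + w = \frac{2673}{629} \gamma_{1} + \frac{2277}{629} \gamma_{2} works: the equal norms (-97) guarantee its sandwich swaps v into w.
Answer: \frac{2673}{629} \gamma_{1} + \frac{2277}{629} \gamma_{2}


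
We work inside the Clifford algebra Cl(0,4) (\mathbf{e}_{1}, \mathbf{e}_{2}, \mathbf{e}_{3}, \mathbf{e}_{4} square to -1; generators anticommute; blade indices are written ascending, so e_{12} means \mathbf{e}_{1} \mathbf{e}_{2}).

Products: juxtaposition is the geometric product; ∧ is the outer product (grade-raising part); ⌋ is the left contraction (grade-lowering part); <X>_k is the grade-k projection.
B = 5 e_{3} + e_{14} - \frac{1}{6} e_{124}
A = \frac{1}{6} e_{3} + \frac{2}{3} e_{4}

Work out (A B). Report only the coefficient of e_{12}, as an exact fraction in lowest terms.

step 1: -\frac{5}{6} + \frac{2}{3} e_{1} + \frac{1}{9} e_{12} - \frac{10}{3} e_{34} - \frac{1}{6} e_{134} - \frac{1}{36} e_{1234}
Answer: \frac{1}{9}


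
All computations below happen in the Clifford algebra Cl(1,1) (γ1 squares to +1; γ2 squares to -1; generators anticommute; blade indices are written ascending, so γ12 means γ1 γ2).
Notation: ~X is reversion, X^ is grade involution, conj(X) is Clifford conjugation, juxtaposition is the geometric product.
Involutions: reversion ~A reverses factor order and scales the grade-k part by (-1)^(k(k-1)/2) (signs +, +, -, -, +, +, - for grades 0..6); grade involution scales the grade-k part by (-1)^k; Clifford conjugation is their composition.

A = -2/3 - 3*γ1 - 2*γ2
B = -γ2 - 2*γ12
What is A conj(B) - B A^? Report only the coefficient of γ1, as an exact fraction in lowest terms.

first term: 2 - 4*γ1 - 20/3*γ2 - 13/3*γ12
second term: 2 + 4*γ1 + 20/3*γ2 + 13/3*γ12
Answer: -8


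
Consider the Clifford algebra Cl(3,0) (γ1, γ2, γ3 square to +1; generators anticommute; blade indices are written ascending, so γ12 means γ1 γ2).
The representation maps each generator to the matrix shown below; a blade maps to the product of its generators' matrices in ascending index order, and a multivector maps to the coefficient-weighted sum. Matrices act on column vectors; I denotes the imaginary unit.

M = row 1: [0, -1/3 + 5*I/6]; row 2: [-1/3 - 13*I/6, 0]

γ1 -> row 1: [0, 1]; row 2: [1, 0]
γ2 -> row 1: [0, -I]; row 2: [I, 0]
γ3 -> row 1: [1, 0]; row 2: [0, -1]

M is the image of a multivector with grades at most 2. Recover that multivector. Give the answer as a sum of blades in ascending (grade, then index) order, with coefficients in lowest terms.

Method: 1, rho(γ1), rho(γ2), rho(γ3) form a trace-orthogonal basis of the 2x2 complex matrices (tr(X Y) = 2 if X = Y, else 0), so M = m0*1 + m1*rho(γ1) + m2*rho(γ2) + m3*rho(γ3) with m0 = tr(M)/2 = 0, m1 = tr(M rho(γ1))/2 = -1/3 - 2*I/3, m2 = tr(M rho(γ2))/2 = -3/2, m3 = tr(M rho(γ3))/2 = 0.
Multiplying table entries, the bivector images are rho(γ12) = I*rho(γ3), rho(γ13) = -I*rho(γ2), rho(γ23) = I*rho(γ1); with real blade coefficients the real parts of m0..m3 are the coefficients of 1, γ1, γ2, γ3 and the imaginary parts give the bivectors (γ23: Im m1, γ13: -Im m2, γ12: Im m3).
Answer: -1/3*γ1 - 3/2*γ2 - 2/3*γ23


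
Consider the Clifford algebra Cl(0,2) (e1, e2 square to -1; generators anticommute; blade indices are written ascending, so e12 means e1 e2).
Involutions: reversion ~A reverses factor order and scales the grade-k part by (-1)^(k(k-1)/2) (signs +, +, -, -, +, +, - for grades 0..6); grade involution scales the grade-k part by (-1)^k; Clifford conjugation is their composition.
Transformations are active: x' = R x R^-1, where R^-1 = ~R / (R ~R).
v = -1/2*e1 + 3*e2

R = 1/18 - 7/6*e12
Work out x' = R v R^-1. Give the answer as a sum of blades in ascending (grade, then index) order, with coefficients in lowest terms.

~R = 1/18 + 7/6*e12, and R ~R = 221/162, so R^-1 = ~R / (221/162).
R v = 125/36*e1 + 3/4*e2
Answer: 173/221*e1 - 1299/442*e2


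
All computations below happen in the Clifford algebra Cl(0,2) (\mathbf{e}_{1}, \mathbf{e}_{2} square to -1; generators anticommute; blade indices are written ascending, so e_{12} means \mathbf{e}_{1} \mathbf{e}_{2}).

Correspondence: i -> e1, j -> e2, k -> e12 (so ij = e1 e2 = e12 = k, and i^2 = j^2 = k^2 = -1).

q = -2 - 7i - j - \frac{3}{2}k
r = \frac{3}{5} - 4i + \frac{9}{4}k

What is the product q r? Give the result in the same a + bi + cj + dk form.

In blades: q = -2 - 7 e_{1} - e_{2} - \frac{3}{2} e_{12}, r = \frac{3}{5} - 4 e_{1} + \frac{9}{4} e_{12}.
Distribute q over r term by term (generator squares from the signature, products reordered to ascending indices): (-2)*r = -\frac{6}{5} + 8 e_{1} - \frac{9}{2} e_{12}; (-7 e_{1})*r = -28 - \frac{21}{5} e_{1} + \frac{63}{4} e_{2}; (-e_{2})*r = -\frac{9}{4} e_{1} - \frac{3}{5} e_{2} - 4 e_{12}; (-\frac{3}{2} e_{12})*r = \frac{27}{8} + 6 e_{2} - \frac{9}{10} e_{12}.
Sum: -\frac{1033}{40} + \frac{31}{20} e_{1} + \frac{423}{20} e_{2} - \frac{47}{5} e_{12}; translating back through the correspondence:
Answer: -\frac{1033}{40} + \frac{31}{20}i + \frac{423}{20}j - \frac{47}{5}k


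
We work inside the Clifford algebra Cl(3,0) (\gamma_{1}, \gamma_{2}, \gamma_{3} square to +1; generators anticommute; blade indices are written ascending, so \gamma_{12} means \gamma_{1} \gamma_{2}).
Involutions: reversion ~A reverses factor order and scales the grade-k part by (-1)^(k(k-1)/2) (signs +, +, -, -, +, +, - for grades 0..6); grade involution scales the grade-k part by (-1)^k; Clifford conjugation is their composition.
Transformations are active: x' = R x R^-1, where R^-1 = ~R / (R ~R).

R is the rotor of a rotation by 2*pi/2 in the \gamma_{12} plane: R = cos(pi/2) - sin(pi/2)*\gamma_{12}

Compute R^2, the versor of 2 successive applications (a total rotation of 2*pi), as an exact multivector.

Half-angle bookkeeping: 2 applications in \gamma_{12} add up to rotor phase 2*pi/2 = \pi, so R^2 = cos(\pi) - sin(\pi)*\gamma_{12}.
cos(\pi) = -1 and sin(\pi) = 0, so R^2 = -1. The total rotation 2*pi is 1 full turn, so every vector returns to itself, yet the rotor is -1, on the OTHER sheet of the double cover (an odd number of 2*pi turns).
Answer: -1


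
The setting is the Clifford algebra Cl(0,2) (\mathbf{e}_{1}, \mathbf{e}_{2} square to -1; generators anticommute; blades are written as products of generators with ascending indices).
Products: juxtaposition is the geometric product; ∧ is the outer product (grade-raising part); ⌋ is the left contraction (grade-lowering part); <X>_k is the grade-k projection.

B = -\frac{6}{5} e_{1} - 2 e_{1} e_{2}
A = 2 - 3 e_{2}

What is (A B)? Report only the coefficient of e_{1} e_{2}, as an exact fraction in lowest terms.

step 1: \frac{18}{5} e_{1} - \frac{38}{5} e_{1} e_{2}
Answer: -\frac{38}{5}


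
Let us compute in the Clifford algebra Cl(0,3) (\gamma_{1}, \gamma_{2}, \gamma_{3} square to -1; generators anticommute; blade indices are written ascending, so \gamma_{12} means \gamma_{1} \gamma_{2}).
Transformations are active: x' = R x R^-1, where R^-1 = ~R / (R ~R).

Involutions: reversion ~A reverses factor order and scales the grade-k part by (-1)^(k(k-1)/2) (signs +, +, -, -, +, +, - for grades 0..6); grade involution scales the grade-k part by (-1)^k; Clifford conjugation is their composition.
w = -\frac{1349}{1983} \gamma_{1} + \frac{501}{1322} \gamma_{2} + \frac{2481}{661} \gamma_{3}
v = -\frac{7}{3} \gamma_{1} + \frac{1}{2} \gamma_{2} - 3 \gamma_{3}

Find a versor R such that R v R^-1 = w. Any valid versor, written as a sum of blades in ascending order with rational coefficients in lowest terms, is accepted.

Equal squares first: v^2 = w^2 = -\frac{529}{36}. Then v + w = -\frac{1992}{661} \gamma_{1} + \frac{581}{661} \gamma_{2} + \frac{498}{661} \gamma_{3} is a versor taking v to w, provided it is invertible.
Answer: -\frac{1992}{661} \gamma_{1} + \frac{581}{661} \gamma_{2} + \frac{498}{661} \gamma_{3}


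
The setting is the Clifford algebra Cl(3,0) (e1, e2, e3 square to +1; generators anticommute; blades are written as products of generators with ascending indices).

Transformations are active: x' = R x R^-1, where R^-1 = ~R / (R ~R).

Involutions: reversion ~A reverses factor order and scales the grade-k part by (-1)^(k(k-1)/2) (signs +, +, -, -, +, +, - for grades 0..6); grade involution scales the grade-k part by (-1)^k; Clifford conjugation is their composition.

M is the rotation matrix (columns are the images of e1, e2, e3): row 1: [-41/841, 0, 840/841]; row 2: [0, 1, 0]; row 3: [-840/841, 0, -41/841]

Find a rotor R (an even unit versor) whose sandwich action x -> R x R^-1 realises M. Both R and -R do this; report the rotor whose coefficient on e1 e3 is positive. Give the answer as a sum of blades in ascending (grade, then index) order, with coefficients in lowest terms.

Method: write R = a + b12*e1 e2 + b13*e1 e3 + b23*e2 e3 with a^2 + b12^2 + b13^2 + b23^2 = 1 (so R^-1 = ~R). Expanding the columns R e_j ~R gives tr M = 4a^2 - 1 and, from the antisymmetric part, M21 - M12 = -4a*b12, M13 - M31 = 4a*b13, M32 - M23 = -4a*b23.
Here tr M = 759/841, so a^2 = (1 + tr M)/4 = 400/841 and a = ±20/29. Taking a = 20/29: M21 - M12 = 0, M13 - M31 = 1680/841, M32 - M23 = 0, giving b12 = 0, b13 = 21/29, b23 = 0, i.e. R = 20/29 + 21/29*e1 e3.
Its e1 e3 coefficient is already positive.
Answer: 20/29 + 21/29*e1 e3. Key observation: the double cover Spin(3) -> SO(3) sends R and -R to the same matrix (trace 759/841 here), so the stated sign of the e1 e3 coefficient is what selects one sheet.


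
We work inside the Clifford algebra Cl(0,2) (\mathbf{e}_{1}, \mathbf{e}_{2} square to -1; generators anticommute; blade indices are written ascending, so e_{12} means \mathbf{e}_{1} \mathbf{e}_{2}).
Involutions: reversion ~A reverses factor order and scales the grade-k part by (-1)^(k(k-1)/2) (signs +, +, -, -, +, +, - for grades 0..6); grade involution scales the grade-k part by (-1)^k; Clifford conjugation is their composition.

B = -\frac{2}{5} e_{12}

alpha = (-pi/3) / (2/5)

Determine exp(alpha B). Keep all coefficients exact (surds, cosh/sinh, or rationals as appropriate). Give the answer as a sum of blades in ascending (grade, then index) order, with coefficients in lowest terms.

B^2 = (-\frac{2}{5})^2*(e_{12})^2 = \frac{4}{25}*(-1) = -\frac{4}{25} (a basis 2-blade squares to minus the product of its generators' squares).
B^2 = -\frac{4}{25} — a negative square means the series sums to a rotation: l = \frac{2}{5}, alpha*l = - \frac{\pi}{3}, so exp(alpha B) = cos(- \frac{\pi}{3}) + (sin(- \frac{\pi}{3})/(\frac{2}{5}))*B = \frac{1}{2} + (- \frac{5 \sqrt{3}}{4})*B.
Answer: \frac{1}{2} + \frac{\sqrt{3}}{2} e_{12}


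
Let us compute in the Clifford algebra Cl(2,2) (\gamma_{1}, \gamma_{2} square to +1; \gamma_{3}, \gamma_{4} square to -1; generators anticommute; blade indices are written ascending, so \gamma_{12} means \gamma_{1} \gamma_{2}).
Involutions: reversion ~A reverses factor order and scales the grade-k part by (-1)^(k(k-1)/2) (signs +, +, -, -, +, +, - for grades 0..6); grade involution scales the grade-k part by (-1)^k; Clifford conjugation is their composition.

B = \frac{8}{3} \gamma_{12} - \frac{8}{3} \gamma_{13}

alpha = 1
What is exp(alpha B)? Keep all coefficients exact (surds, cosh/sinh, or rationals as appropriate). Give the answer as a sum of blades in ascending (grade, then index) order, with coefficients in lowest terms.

B^2 term by term: the squares give (\frac{8}{3})^2*(\gamma_{12})^2 + (-\frac{8}{3})^2*(\gamma_{13})^2 = \frac{64}{9}*(-1) + \frac{64}{9}*(+1) = 0 (each basis 2-blade squares to minus the product of its generators' squares); cross terms between blades sharing an index anticommute and cancel. So B^2 = 0.
B^2 = 0, so the series truncates immediately: exp(alpha B) = 1 + alpha B (parabolic case).
Answer: 1 + \frac{8}{3} \gamma_{12} - \frac{8}{3} \gamma_{13}


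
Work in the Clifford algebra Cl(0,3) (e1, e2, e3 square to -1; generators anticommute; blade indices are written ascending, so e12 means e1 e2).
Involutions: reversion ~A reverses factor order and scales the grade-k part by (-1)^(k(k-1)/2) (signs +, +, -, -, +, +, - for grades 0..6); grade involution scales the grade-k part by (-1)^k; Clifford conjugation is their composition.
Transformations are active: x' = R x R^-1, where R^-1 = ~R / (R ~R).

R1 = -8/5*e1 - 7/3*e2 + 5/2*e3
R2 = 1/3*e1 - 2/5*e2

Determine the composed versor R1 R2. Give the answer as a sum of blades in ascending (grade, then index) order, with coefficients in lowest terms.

Distribute over the terms of R2 (each basis-blade product reordered to ascending indices, repeated generators contracted through their squares):
R1 (1/3*e1) = 8/15 + 7/9*e12 - 5/6*e13
R1 (-2/5*e2) = -14/15 + 16/25*e12 + e23
Summing the partial products and collecting blades:
Answer: -2/5 + 319/225*e12 - 5/6*e13 + e23


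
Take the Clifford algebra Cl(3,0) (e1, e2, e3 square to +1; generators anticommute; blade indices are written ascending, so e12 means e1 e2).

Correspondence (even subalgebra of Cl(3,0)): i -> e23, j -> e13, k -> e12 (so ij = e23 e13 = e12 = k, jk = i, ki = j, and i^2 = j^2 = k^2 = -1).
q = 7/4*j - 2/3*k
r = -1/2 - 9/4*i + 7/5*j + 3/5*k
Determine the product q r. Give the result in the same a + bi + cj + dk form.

In blades: q = -2/3*e12 + 7/4*e13, r = -1/2 + 3/5*e12 + 7/5*e13 - 9/4*e23.
Distribute q over r term by term (generator squares from the signature, products reordered to ascending indices): (-2/3*e12)*r = 2/5 + 1/3*e12 + 3/2*e13 + 14/15*e23; (7/4*e13)*r = -49/20 + 63/16*e12 - 7/8*e13 + 21/20*e23.
Sum: -41/20 + 205/48*e12 + 5/8*e13 + 119/60*e23; translating back through the correspondence:
Answer: -41/20 + 119/60*i + 5/8*j + 205/48*k


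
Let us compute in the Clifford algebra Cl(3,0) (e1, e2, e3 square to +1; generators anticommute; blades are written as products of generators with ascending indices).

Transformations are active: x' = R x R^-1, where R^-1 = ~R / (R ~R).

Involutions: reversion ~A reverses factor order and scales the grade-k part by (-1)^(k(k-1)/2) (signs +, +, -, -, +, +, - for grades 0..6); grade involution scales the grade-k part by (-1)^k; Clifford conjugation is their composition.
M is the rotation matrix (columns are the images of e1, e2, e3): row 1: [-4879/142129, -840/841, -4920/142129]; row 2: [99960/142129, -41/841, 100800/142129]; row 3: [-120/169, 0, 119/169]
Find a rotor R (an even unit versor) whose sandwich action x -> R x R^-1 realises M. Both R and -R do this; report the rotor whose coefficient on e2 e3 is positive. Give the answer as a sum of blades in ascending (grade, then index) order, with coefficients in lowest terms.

Method: write R = a + b12*e1 e2 + b13*e1 e3 + b23*e2 e3 with a^2 + b12^2 + b13^2 + b23^2 = 1 (so R^-1 = ~R). Expanding the columns R e_j ~R gives tr M = 4a^2 - 1 and, from the antisymmetric part, M21 - M12 = -4a*b12, M13 - M31 = 4a*b13, M32 - M23 = -4a*b23.
Here tr M = 88271/142129, so a^2 = (1 + tr M)/4 = 57600/142129 and a = ±240/377. Taking a = 240/377: M21 - M12 = 241920/142129, M13 - M31 = 96000/142129, M32 - M23 = -100800/142129, giving b12 = -252/377, b13 = 100/377, b23 = 105/377, i.e. R = 240/377 - 252/377*e1 e2 + 100/377*e1 e3 + 105/377*e2 e3.
Its e2 e3 coefficient is already positive.
Answer: 240/377 - 252/377*e1 e2 + 100/377*e1 e3 + 105/377*e2 e3. Sheet selection: the two-to-one cover makes ±R indistinguishable at the matrix level (trace 88271/142129), so uniqueness comes from the required sign on e2 e3.


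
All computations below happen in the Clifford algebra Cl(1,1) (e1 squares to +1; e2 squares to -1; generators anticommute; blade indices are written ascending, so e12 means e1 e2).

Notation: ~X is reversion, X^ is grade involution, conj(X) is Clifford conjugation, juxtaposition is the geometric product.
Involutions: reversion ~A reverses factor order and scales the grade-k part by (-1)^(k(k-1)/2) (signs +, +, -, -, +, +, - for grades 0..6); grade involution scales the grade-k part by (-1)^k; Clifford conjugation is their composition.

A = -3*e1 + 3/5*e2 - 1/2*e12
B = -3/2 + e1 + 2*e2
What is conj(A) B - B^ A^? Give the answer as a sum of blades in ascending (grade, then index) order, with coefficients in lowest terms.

first term: 21/5 - 11/2*e1 + 2/5*e2 + 117/20*e12
second term: -21/5 - 7/2*e1 + 7/5*e2 + 147/20*e12
Answer: 42/5 - 2*e1 - e2 - 3/2*e12


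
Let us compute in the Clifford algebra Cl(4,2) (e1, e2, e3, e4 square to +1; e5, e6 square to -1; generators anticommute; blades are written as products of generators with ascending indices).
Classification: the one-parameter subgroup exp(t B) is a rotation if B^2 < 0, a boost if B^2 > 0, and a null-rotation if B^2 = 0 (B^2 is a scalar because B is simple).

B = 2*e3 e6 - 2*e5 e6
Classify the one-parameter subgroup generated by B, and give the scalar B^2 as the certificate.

B^2 term by term: the squares give (2)^2*(e3 e6)^2 + (-2)^2*(e5 e6)^2 = 4*(+1) + 4*(-1) = 0 (each basis 2-blade squares to minus the product of its generators' squares); cross terms between blades sharing an index anticommute and cancel. So B^2 = 0.
Answer: null-rotation, certificate B^2 = 0. One invariant decides it: the square 0 survives every conjugation, and its sign is exactly the classification.


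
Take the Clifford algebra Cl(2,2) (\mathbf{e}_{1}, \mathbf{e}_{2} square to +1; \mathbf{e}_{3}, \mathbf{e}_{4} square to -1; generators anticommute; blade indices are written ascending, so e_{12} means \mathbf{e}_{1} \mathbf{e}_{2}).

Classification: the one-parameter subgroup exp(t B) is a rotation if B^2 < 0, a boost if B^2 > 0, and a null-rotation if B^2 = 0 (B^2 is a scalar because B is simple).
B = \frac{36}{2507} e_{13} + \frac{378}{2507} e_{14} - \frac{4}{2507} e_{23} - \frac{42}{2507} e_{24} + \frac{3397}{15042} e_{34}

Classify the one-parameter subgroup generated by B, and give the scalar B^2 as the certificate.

B^2 term by term: the squares give (\frac{36}{2507})^2*(e_{13})^2 + (\frac{378}{2507})^2*(e_{14})^2 + (-\frac{4}{2507})^2*(e_{23})^2 + (-\frac{42}{2507})^2*(e_{24})^2 + (\frac{3397}{15042})^2*(e_{34})^2 = \frac{1296}{6285049}*(+1) + \frac{142884}{6285049}*(+1) + \frac{16}{6285049}*(+1) + \frac{1764}{6285049}*(+1) + \frac{11539609}{226261764}*(-1) = -\frac{1}{36} (each basis 2-blade squares to minus the product of its generators' squares); cross terms between blades sharing an index anticommute and cancel; the commuting (index-disjoint) pairs give grade-4 terms 2*c*c'*(blade product), which cancel blade by blade — e_{1234}: \frac{3024}{6285049} - \frac{3024}{6285049} = 0 — confirming B is simple. So B^2 = -\frac{1}{36}.
Answer: rotation, certificate B^2 = -\frac{1}{36}. The class reads off the invariant scalar -\frac{1}{36} directly.


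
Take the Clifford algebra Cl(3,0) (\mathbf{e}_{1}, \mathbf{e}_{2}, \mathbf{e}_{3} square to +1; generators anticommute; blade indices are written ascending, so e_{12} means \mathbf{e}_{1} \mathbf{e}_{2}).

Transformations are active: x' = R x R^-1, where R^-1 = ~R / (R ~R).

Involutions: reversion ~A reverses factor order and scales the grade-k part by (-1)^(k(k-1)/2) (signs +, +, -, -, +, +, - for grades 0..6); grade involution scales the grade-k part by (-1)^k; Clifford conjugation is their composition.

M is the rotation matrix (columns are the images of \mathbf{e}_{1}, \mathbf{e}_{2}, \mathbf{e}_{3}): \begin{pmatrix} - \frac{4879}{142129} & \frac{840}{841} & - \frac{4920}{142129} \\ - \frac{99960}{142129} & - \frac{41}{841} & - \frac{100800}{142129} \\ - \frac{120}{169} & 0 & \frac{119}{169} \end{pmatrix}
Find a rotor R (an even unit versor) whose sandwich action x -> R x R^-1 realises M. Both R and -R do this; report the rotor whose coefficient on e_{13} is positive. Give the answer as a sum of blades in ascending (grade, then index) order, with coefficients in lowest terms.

Method: write R = a + b12*e_{12} + b13*e_{13} + b23*e_{23} with a^2 + b12^2 + b13^2 + b23^2 = 1 (so R^-1 = ~R). Expanding the columns R e_j ~R gives tr M = 4a^2 - 1 and, from the antisymmetric part, M21 - M12 = -4a*b12, M13 - M31 = 4a*b13, M32 - M23 = -4a*b23.
Here tr M = \frac{88271}{142129}, so a^2 = (1 + tr M)/4 = \frac{57600}{142129} and a = ±\frac{240}{377}. Taking a = \frac{240}{377}: M21 - M12 = -\frac{241920}{142129}, M13 - M31 = \frac{96000}{142129}, M32 - M23 = \frac{100800}{142129}, giving b12 = \frac{252}{377}, b13 = \frac{100}{377}, b23 = -\frac{105}{377}, i.e. R = \frac{240}{377} + \frac{252}{377} e_{12} + \frac{100}{377} e_{13} - \frac{105}{377} e_{23}.
Its e_{13} coefficient is already positive.
Answer: \frac{240}{377} + \frac{252}{377} e_{12} + \frac{100}{377} e_{13} - \frac{105}{377} e_{23}. Recall the cover is two-to-one: with M of trace \frac{88271}{142129}, both preimages act alike, and the stated e_{13} sign chooses the sheet.


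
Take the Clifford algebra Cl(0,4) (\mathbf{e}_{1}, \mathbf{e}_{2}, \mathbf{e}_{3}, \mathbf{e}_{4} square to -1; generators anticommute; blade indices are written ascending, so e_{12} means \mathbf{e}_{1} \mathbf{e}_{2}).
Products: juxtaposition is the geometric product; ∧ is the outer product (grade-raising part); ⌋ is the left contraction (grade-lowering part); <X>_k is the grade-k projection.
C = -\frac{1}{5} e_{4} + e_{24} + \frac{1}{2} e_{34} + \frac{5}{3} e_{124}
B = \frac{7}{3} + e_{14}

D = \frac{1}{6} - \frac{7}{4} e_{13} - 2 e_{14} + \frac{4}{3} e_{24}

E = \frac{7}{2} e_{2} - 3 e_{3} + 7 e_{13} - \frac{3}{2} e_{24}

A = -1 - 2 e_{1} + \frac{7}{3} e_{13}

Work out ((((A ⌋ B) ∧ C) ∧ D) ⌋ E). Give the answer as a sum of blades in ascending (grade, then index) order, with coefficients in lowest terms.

step 1: -\frac{7}{3} + 2 e_{4} - e_{14}
step 2: \frac{7}{15} e_{4} - \frac{7}{3} e_{24} - \frac{7}{6} e_{34} - \frac{35}{9} e_{124}
step 3: \frac{7}{90} e_{4} - \frac{7}{18} e_{24} - \frac{7}{36} e_{34} - \frac{35}{54} e_{124} - \frac{49}{60} e_{134} - \frac{49}{12} e_{1234}
step 4: -\frac{7}{12} - \frac{7}{60} e_{2}
Answer: -\frac{7}{12} - \frac{7}{60} e_{2}


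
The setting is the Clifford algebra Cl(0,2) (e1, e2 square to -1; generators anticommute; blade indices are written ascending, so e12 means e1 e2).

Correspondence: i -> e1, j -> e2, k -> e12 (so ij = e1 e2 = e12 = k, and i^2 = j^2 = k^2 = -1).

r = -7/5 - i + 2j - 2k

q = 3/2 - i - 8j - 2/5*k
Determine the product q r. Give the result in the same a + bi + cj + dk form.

In blades: q = 3/2 - e1 - 8*e2 - 2/5*e12, r = -7/5 - e1 + 2*e2 - 2*e12.
Distribute q over r term by term (generator squares from the signature, products reordered to ascending indices): (3/2)*r = -21/10 - 3/2*e1 + 3*e2 - 3*e12; (-e1)*r = -1 + 7/5*e1 - 2*e2 - 2*e12; (-8*e2)*r = 16 + 16*e1 + 56/5*e2 - 8*e12; (-2/5*e12)*r = -4/5 + 4/5*e1 + 2/5*e2 + 14/25*e12.
Sum: 121/10 + 167/10*e1 + 63/5*e2 - 311/25*e12; translating back through the correspondence:
Answer: 121/10 + 167/10*i + 63/5*j - 311/25*k


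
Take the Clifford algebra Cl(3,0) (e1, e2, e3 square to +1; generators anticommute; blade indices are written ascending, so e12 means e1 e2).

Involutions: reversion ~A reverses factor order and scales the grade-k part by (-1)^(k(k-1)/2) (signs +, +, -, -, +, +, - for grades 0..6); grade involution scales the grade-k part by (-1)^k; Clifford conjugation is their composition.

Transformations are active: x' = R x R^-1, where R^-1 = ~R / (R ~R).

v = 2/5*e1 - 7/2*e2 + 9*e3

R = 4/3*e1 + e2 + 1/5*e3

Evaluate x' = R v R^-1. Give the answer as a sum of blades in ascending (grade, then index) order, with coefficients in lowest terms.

~R = 4/3*e1 + e2 + 1/5*e3, and R ~R = 634/225, so R^-1 = ~R / (634/225).
R v = -7/6 - 76/15*e12 + 298/25*e13 + 97/10*e23
Answer: -2384/1585*e1 + 847/317*e2 - 5811/634*e3


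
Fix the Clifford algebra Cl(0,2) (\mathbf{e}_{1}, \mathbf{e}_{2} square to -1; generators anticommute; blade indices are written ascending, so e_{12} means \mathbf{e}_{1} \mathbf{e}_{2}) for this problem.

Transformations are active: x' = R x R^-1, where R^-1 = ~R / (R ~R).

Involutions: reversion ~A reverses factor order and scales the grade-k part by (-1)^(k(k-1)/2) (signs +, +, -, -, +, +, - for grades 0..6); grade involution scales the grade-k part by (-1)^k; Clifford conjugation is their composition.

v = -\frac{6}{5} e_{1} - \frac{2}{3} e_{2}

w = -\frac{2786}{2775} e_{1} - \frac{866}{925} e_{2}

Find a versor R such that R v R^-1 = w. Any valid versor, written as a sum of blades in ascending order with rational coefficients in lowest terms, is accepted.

Here q(v) = q(w) = -\frac{424}{225}; the classical choice R = v + w = -\frac{6116}{2775} e_{1} - \frac{4448}{2775} e_{2} then realises v -> w under the sandwich.
Answer: -\frac{6116}{2775} e_{1} - \frac{4448}{2775} e_{2}


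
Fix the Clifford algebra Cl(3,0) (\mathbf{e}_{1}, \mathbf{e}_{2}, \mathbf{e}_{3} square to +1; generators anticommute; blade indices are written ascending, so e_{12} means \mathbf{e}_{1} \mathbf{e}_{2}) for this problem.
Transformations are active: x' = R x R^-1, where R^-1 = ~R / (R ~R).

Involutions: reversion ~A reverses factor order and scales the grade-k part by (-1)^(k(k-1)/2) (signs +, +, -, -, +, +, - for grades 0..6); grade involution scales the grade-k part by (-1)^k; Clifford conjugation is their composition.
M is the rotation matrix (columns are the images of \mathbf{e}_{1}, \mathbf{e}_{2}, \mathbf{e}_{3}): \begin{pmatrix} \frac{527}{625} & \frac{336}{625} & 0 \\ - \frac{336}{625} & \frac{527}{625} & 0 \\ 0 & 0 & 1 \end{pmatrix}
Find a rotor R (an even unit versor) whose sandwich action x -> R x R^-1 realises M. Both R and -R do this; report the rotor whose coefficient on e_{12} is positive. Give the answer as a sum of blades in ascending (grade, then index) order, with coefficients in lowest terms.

Method: write R = a + b12*e_{12} + b13*e_{13} + b23*e_{23} with a^2 + b12^2 + b13^2 + b23^2 = 1 (so R^-1 = ~R). Expanding the columns R e_j ~R gives tr M = 4a^2 - 1 and, from the antisymmetric part, M21 - M12 = -4a*b12, M13 - M31 = 4a*b13, M32 - M23 = -4a*b23.
Here tr M = \frac{1679}{625}, so a^2 = (1 + tr M)/4 = \frac{576}{625} and a = ±\frac{24}{25}. Taking a = \frac{24}{25}: M21 - M12 = -\frac{672}{625}, M13 - M31 = 0, M32 - M23 = 0, giving b12 = \frac{7}{25}, b13 = 0, b23 = 0, i.e. R = \frac{24}{25} + \frac{7}{25} e_{12}.
Its e_{12} coefficient is already positive.
Answer: \frac{24}{25} + \frac{7}{25} e_{12}. Recall the cover is two-to-one: with M of trace \frac{1679}{625}, both preimages act alike, and the stated e_{12} sign chooses the sheet.


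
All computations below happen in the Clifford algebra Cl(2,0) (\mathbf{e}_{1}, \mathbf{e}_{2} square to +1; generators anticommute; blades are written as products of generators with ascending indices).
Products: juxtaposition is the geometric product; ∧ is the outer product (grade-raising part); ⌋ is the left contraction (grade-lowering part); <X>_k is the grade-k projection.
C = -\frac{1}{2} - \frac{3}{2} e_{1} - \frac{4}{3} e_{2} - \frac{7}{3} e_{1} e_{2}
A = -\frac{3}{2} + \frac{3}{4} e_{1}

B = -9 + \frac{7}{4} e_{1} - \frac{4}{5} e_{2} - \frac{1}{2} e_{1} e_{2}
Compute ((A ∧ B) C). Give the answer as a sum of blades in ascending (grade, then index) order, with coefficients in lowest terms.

step 1: \frac{27}{2} - \frac{75}{8} e_{1} + \frac{6}{5} e_{2} + \frac{3}{20} e_{1} e_{2}
step 2: \frac{97}{16} - \frac{1037}{80} e_{1} + \frac{7}{2} e_{2} - \frac{691}{40} e_{1} e_{2}
Answer: \frac{97}{16} - \frac{1037}{80} e_{1} + \frac{7}{2} e_{2} - \frac{691}{40} e_{1} e_{2}


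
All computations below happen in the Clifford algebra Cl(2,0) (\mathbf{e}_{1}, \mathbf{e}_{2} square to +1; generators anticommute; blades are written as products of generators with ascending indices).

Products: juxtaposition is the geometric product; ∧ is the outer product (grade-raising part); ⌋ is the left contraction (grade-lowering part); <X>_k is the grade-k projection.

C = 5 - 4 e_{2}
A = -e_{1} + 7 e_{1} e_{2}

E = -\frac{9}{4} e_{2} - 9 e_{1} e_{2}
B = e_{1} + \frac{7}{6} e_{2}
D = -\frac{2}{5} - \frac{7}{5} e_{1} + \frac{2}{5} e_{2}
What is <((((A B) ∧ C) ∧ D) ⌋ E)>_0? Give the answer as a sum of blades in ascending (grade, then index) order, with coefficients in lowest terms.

step 1: -1 + \frac{49}{6} e_{1} - 7 e_{2} - \frac{7}{6} e_{1} e_{2}
step 2: -5 + \frac{245}{6} e_{1} - 31 e_{2} - \frac{77}{2} e_{1} e_{2}
step 3: 2 - \frac{28}{3} e_{1} + \frac{52}{5} e_{2} - \frac{35}{3} e_{1} e_{2}
step 4: -\frac{642}{5} + \frac{468}{5} e_{1} + \frac{159}{2} e_{2} - 18 e_{1} e_{2}
step 5: -\frac{642}{5}
Answer: -\frac{642}{5}


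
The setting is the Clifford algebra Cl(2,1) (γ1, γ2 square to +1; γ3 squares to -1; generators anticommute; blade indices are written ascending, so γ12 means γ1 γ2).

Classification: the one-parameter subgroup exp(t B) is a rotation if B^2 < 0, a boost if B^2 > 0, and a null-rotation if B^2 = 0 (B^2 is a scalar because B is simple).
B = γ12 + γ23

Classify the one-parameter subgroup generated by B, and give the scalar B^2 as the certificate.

B^2 term by term: the squares give (1)^2*(γ12)^2 + (1)^2*(γ23)^2 = 1*(-1) + 1*(+1) = 0 (each basis 2-blade squares to minus the product of its generators' squares); cross terms between blades sharing an index anticommute and cancel. So B^2 = 0.
Answer: null-rotation, certificate B^2 = 0. Certificate logic: 0 is a conjugation-invariant scalar, so its sign fixes rotation versus boost versus null-rotation outright.


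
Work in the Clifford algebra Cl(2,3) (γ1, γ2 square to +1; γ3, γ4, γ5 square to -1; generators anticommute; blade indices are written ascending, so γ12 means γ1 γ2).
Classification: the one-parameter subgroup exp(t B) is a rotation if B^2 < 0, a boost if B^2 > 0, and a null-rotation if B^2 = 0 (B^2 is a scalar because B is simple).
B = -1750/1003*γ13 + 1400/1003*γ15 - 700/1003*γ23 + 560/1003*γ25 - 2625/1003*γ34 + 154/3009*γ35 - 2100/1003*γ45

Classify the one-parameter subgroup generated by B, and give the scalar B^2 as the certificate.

B^2 term by term: the squares give (-1750/1003)^2*(γ13)^2 + (1400/1003)^2*(γ15)^2 + (-700/1003)^2*(γ23)^2 + (560/1003)^2*(γ25)^2 + (-2625/1003)^2*(γ34)^2 + (154/3009)^2*(γ35)^2 + (-2100/1003)^2*(γ45)^2 = 3062500/1006009*(+1) + 1960000/1006009*(+1) + 490000/1006009*(+1) + 313600/1006009*(+1) + 6890625/1006009*(-1) + 23716/9054081*(-1) + 4410000/1006009*(-1) = -49/9 (each basis 2-blade squares to minus the product of its generators' squares); cross terms between blades sharing an index anticommute and cancel; the commuting (index-disjoint) pairs give grade-4 terms 2*c*c'*(blade product), which cancel blade by blade — γ1235: 1960000/1006009 - 1960000/1006009 = 0; γ1345: 7350000/1006009 - 7350000/1006009 = 0; γ2345: 2940000/1006009 - 2940000/1006009 = 0 — confirming B is simple. So B^2 = -49/9.
Answer: rotation, certificate B^2 = -49/9. Note: conjugating B changes its blade decomposition but never the scalar B^2 = -49/9, whose sign settles the classification.


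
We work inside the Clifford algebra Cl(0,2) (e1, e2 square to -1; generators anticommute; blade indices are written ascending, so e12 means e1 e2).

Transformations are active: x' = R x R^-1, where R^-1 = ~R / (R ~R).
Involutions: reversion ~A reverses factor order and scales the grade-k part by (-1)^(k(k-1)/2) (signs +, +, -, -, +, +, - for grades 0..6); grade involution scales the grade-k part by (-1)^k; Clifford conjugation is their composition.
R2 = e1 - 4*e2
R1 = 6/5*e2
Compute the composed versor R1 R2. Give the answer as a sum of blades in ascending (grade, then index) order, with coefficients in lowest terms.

Distribute over the terms of R1 (each basis-blade product reordered to ascending indices, repeated generators contracted through their squares):
(6/5*e2) R2 = 24/5 - 6/5*e12
Answer: 24/5 - 6/5*e12
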